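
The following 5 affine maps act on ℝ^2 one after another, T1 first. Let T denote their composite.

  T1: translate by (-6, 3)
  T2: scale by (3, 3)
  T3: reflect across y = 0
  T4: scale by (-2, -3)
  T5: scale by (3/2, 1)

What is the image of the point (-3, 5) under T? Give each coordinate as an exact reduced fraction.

T(p) = (81, 72)

T1 translate by (-6, 3): (-3, 5) → (-9, 8)
T2 scale by (3, 3): (-9, 8) → (-27, 24)
T3 reflect across y = 0: (-27, 24) → (-27, -24)
T4 scale by (-2, -3): (-27, -24) → (54, 72)
T5 scale by (3/2, 1): (54, 72) → (81, 72)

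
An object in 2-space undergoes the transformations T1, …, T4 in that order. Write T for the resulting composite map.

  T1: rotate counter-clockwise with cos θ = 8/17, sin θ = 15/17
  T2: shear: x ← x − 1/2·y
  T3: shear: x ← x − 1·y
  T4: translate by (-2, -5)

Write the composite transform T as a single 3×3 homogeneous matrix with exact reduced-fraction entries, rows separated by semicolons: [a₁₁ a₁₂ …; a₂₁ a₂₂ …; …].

T1 = [8/17 -15/17 0; 15/17 8/17 0; 0 0 1]
T2·T1 = [1/34 -19/17 0; 15/17 8/17 0; 0 0 1]
T3·…·T1 = [-29/34 -27/17 0; 15/17 8/17 0; 0 0 1]
T4·…·T1 = [-29/34 -27/17 -2; 15/17 8/17 -5; 0 0 1]

T = [-29/34 -27/17 -2; 15/17 8/17 -5; 0 0 1]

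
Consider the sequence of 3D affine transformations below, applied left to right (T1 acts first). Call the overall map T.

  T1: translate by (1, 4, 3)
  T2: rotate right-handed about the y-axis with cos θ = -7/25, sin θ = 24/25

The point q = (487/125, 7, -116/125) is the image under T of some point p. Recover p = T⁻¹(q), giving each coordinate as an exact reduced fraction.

T1 = [1 0 0 1; 0 1 0 4; 0 0 1 3; 0 0 0 1]
T2·T1 = [-7/25 0 24/25 13/5; 0 1 0 4; -24/25 0 -7/25 -9/5; 0 0 0 1]
det M = 1; M⁻¹ = [-7/25 0 -24/25 -1; 0 1 0 -4; 24/25 0 -7/25 -3; 0 0 0 1]
M⁻¹ · (487/125, 7, -116/125)ᵀ = (-6/5, 3, 1)ᵀ

p = (-6/5, 3, 1)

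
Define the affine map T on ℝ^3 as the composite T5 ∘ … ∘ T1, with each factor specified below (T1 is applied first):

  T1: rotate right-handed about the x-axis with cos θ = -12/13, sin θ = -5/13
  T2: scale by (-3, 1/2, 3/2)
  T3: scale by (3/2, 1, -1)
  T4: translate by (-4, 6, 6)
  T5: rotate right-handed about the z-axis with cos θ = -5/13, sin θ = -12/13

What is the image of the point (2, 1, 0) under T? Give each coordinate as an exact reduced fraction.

T1 rotate right-handed about the x-axis with cos θ = -12/13, sin θ = -5/13: (2, 1, 0) → (2, -12/13, -5/13)
T2 scale by (-3, 1/2, 3/2): (2, -12/13, -5/13) → (-6, -6/13, -15/26)
T3 scale by (3/2, 1, -1): (-6, -6/13, -15/26) → (-9, -6/13, 15/26)
T4 translate by (-4, 6, 6): (-9, -6/13, 15/26) → (-13, 72/13, 171/26)
T5 rotate right-handed about the z-axis with cos θ = -5/13, sin θ = -12/13: (-13, 72/13, 171/26) → (1709/169, 1668/169, 171/26)

T(p) = (1709/169, 1668/169, 171/26)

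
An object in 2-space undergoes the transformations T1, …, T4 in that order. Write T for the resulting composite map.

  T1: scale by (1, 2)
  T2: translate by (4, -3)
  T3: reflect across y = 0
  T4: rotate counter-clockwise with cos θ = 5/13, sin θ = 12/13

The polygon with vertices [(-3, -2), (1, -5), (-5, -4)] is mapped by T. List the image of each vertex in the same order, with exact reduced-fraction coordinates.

image vertices: (-79/13, 47/13), (-131/13, 125/13), (-137/13, 43/13)

T1 scale by (1, 2): (-3, -2) → (-3, -4); (1, -5) → (1, -10); (-5, -4) → (-5, -8)
T2 translate by (4, -3): (-3, -4) → (1, -7); (1, -10) → (5, -13); (-5, -8) → (-1, -11)
T3 reflect across y = 0: (1, -7) → (1, 7); (5, -13) → (5, 13); (-1, -11) → (-1, 11)
T4 rotate counter-clockwise with cos θ = 5/13, sin θ = 12/13: (1, 7) → (-79/13, 47/13); (5, 13) → (-131/13, 125/13); (-1, 11) → (-137/13, 43/13)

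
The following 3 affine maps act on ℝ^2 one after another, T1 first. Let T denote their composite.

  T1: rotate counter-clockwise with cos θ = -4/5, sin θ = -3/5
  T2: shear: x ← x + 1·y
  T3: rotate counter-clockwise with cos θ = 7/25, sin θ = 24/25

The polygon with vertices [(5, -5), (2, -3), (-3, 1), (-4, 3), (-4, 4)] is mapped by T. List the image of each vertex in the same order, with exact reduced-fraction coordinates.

image vertices: (-66/25, -137/25), (-221/125, -222/125), (4/25, 103/25), (7/5, 24/5), (264/125, 548/125)

T1 rotate counter-clockwise with cos θ = -4/5, sin θ = -3/5: (5, -5) → (-7, 1); (2, -3) → (-17/5, 6/5); (-3, 1) → (3, 1); (-4, 3) → (5, 0); (-4, 4) → (28/5, -4/5)
T2 shear: x ← x + 1·y: (-7, 1) → (-6, 1); (-17/5, 6/5) → (-11/5, 6/5); (3, 1) → (4, 1); (5, 0) → (5, 0); (28/5, -4/5) → (24/5, -4/5)
T3 rotate counter-clockwise with cos θ = 7/25, sin θ = 24/25: (-6, 1) → (-66/25, -137/25); (-11/5, 6/5) → (-221/125, -222/125); (4, 1) → (4/25, 103/25); (5, 0) → (7/5, 24/5); (24/5, -4/5) → (264/125, 548/125)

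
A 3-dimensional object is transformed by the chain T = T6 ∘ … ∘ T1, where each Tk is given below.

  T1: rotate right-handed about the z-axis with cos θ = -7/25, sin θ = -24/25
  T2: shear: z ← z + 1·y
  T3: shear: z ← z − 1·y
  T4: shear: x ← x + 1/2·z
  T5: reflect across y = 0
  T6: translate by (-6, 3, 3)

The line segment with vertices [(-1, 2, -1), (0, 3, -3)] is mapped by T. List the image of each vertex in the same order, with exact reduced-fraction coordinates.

T1 rotate right-handed about the z-axis with cos θ = -7/25, sin θ = -24/25: (-1, 2, -1) → (11/5, 2/5, -1); (0, 3, -3) → (72/25, -21/25, -3)
T2 shear: z ← z + 1·y: (11/5, 2/5, -1) → (11/5, 2/5, -3/5); (72/25, -21/25, -3) → (72/25, -21/25, -96/25)
T3 shear: z ← z − 1·y: (11/5, 2/5, -3/5) → (11/5, 2/5, -1); (72/25, -21/25, -96/25) → (72/25, -21/25, -3)
T4 shear: x ← x + 1/2·z: (11/5, 2/5, -1) → (17/10, 2/5, -1); (72/25, -21/25, -3) → (69/50, -21/25, -3)
T5 reflect across y = 0: (17/10, 2/5, -1) → (17/10, -2/5, -1); (69/50, -21/25, -3) → (69/50, 21/25, -3)
T6 translate by (-6, 3, 3): (17/10, -2/5, -1) → (-43/10, 13/5, 2); (69/50, 21/25, -3) → (-231/50, 96/25, 0)

image vertices: (-43/10, 13/5, 2), (-231/50, 96/25, 0)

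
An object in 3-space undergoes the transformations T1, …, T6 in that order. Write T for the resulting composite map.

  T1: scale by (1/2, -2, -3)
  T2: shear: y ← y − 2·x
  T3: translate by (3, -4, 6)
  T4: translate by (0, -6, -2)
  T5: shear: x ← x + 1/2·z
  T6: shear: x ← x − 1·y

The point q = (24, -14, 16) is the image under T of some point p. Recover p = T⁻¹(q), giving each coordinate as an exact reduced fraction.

T1 = [1/2 0 0 0; 0 -2 0 0; 0 0 -3 0; 0 0 0 1]
T2·T1 = [1/2 0 0 0; -1 -2 0 0; 0 0 -3 0; 0 0 0 1]
T3·…·T1 = [1/2 0 0 3; -1 -2 0 -4; 0 0 -3 6; 0 0 0 1]
T4·…·T1 = [1/2 0 0 3; -1 -2 0 -10; 0 0 -3 4; 0 0 0 1]
T5·…·T1 = [1/2 0 -3/2 5; -1 -2 0 -10; 0 0 -3 4; 0 0 0 1]
T6·…·T1 = [3/2 2 -3/2 15; -1 -2 0 -10; 0 0 -3 4; 0 0 0 1]
det M = 3; M⁻¹ = [2 2 -1 -6; -1 -3/2 1/2 -2; 0 0 -1/3 4/3; 0 0 0 1]
M⁻¹ · (24, -14, 16)ᵀ = (-2, 3, -4)ᵀ

p = (-2, 3, -4)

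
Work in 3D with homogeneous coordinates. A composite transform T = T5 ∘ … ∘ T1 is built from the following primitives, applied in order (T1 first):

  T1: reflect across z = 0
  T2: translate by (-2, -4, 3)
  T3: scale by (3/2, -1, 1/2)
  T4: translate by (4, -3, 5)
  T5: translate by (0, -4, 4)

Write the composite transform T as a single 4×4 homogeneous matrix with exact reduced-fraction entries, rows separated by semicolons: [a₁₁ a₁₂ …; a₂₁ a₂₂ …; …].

T1 = [1 0 0 0; 0 1 0 0; 0 0 -1 0; 0 0 0 1]
T2·T1 = [1 0 0 -2; 0 1 0 -4; 0 0 -1 3; 0 0 0 1]
T3·…·T1 = [3/2 0 0 -3; 0 -1 0 4; 0 0 -1/2 3/2; 0 0 0 1]
T4·…·T1 = [3/2 0 0 1; 0 -1 0 1; 0 0 -1/2 13/2; 0 0 0 1]
T5·…·T1 = [3/2 0 0 1; 0 -1 0 -3; 0 0 -1/2 21/2; 0 0 0 1]

T = [3/2 0 0 1; 0 -1 0 -3; 0 0 -1/2 21/2; 0 0 0 1]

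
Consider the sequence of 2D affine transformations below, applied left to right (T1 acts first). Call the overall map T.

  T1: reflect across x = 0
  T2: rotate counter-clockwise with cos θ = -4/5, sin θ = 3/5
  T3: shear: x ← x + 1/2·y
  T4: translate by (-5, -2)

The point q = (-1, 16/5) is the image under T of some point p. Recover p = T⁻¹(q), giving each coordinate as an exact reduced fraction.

T1 = [-1 0 0; 0 1 0; 0 0 1]
T2·T1 = [4/5 -3/5 0; -3/5 -4/5 0; 0 0 1]
T3·…·T1 = [1/2 -1 0; -3/5 -4/5 0; 0 0 1]
T4·…·T1 = [1/2 -1 -5; -3/5 -4/5 -2; 0 0 1]
det M = -1; M⁻¹ = [4/5 -1 2; -3/5 -1/2 -4; 0 0 1]
M⁻¹ · (-1, 16/5)ᵀ = (-2, -5)ᵀ

p = (-2, -5)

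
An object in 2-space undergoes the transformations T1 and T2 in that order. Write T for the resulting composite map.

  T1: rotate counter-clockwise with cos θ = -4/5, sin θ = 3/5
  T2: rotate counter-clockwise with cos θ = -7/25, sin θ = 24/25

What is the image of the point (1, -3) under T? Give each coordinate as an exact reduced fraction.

T1 rotate counter-clockwise with cos θ = -4/5, sin θ = 3/5: (1, -3) → (1, 3)
T2 rotate counter-clockwise with cos θ = -7/25, sin θ = 24/25: (1, 3) → (-79/25, 3/25)

T(p) = (-79/25, 3/25)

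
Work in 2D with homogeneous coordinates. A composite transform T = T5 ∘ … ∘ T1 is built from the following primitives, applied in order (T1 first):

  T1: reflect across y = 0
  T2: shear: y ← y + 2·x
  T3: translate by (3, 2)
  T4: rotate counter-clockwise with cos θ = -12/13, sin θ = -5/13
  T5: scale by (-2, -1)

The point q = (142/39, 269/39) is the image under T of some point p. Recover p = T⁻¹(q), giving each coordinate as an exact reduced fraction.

T1 = [1 0 0; 0 -1 0; 0 0 1]
T2·T1 = [1 0 0; 2 -1 0; 0 0 1]
T3·…·T1 = [1 0 3; 2 -1 2; 0 0 1]
T4·…·T1 = [-2/13 -5/13 -2; -29/13 12/13 -3; 0 0 1]
T5·…·T1 = [4/13 10/13 4; 29/13 -12/13 3; 0 0 1]
det M = -2; M⁻¹ = [6/13 5/13 -3; 29/26 -2/13 -4; 0 0 1]
M⁻¹ · (142/39, 269/39)ᵀ = (4/3, -1)ᵀ

p = (4/3, -1)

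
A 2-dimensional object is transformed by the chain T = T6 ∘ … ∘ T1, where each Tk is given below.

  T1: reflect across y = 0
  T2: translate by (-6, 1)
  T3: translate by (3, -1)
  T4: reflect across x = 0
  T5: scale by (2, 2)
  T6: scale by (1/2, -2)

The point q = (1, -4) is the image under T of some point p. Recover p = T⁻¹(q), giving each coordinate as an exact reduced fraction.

p = (2, -1)

T1 = [1 0 0; 0 -1 0; 0 0 1]
T2·T1 = [1 0 -6; 0 -1 1; 0 0 1]
T3·…·T1 = [1 0 -3; 0 -1 0; 0 0 1]
T4·…·T1 = [-1 0 3; 0 -1 0; 0 0 1]
T5·…·T1 = [-2 0 6; 0 -2 0; 0 0 1]
T6·…·T1 = [-1 0 3; 0 4 0; 0 0 1]
det M = -4; M⁻¹ = [-1 0 3; 0 1/4 0; 0 0 1]
M⁻¹ · (1, -4)ᵀ = (2, -1)ᵀ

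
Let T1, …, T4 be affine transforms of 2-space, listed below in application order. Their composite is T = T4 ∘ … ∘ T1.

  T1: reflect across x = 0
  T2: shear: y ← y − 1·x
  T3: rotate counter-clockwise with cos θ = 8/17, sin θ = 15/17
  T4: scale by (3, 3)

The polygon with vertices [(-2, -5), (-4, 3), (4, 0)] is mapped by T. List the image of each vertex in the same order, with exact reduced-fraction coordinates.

image vertices: (363/17, -78/17), (141/17, 156/17), (-276/17, -84/17)

T1 reflect across x = 0: (-2, -5) → (2, -5); (-4, 3) → (4, 3); (4, 0) → (-4, 0)
T2 shear: y ← y − 1·x: (2, -5) → (2, -7); (4, 3) → (4, -1); (-4, 0) → (-4, 4)
T3 rotate counter-clockwise with cos θ = 8/17, sin θ = 15/17: (2, -7) → (121/17, -26/17); (4, -1) → (47/17, 52/17); (-4, 4) → (-92/17, -28/17)
T4 scale by (3, 3): (121/17, -26/17) → (363/17, -78/17); (47/17, 52/17) → (141/17, 156/17); (-92/17, -28/17) → (-276/17, -84/17)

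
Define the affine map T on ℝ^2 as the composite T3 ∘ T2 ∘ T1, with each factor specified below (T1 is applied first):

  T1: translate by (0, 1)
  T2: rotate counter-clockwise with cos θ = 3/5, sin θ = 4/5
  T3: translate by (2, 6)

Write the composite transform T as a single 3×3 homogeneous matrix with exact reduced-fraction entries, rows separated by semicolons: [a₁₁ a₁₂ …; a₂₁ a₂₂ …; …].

T1 = [1 0 0; 0 1 1; 0 0 1]
T2·T1 = [3/5 -4/5 -4/5; 4/5 3/5 3/5; 0 0 1]
T3·…·T1 = [3/5 -4/5 6/5; 4/5 3/5 33/5; 0 0 1]

T = [3/5 -4/5 6/5; 4/5 3/5 33/5; 0 0 1]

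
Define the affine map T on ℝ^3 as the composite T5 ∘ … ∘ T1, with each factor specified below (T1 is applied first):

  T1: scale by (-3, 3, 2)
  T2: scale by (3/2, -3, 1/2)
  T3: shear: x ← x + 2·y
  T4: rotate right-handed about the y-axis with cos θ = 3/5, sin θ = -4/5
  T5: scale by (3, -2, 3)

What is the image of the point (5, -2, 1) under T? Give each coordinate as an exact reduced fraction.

T(p) = (219/10, -36, 171/5)

T1 scale by (-3, 3, 2): (5, -2, 1) → (-15, -6, 2)
T2 scale by (3/2, -3, 1/2): (-15, -6, 2) → (-45/2, 18, 1)
T3 shear: x ← x + 2·y: (-45/2, 18, 1) → (27/2, 18, 1)
T4 rotate right-handed about the y-axis with cos θ = 3/5, sin θ = -4/5: (27/2, 18, 1) → (73/10, 18, 57/5)
T5 scale by (3, -2, 3): (73/10, 18, 57/5) → (219/10, -36, 171/5)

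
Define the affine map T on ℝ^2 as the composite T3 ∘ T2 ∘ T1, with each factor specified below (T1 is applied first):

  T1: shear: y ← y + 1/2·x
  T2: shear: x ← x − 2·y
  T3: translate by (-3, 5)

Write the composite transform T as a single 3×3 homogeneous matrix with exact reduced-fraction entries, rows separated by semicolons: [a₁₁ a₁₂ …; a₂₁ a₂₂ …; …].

T1 = [1 0 0; 1/2 1 0; 0 0 1]
T2·T1 = [0 -2 0; 1/2 1 0; 0 0 1]
T3·…·T1 = [0 -2 -3; 1/2 1 5; 0 0 1]

T = [0 -2 -3; 1/2 1 5; 0 0 1]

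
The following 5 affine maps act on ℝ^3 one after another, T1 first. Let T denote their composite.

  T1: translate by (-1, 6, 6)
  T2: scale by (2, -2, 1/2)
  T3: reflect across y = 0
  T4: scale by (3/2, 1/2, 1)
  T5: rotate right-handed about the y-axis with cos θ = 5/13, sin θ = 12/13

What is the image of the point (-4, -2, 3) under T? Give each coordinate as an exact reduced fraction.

T1 translate by (-1, 6, 6): (-4, -2, 3) → (-5, 4, 9)
T2 scale by (2, -2, 1/2): (-5, 4, 9) → (-10, -8, 9/2)
T3 reflect across y = 0: (-10, -8, 9/2) → (-10, 8, 9/2)
T4 scale by (3/2, 1/2, 1): (-10, 8, 9/2) → (-15, 4, 9/2)
T5 rotate right-handed about the y-axis with cos θ = 5/13, sin θ = 12/13: (-15, 4, 9/2) → (-21/13, 4, 405/26)

T(p) = (-21/13, 4, 405/26)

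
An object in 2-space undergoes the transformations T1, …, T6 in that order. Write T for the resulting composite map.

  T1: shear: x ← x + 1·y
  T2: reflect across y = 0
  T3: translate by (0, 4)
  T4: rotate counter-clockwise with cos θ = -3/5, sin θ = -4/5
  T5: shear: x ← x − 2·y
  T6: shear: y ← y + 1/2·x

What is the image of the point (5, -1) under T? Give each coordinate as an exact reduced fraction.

T(p) = (14, 4/5)

T1 shear: x ← x + 1·y: (5, -1) → (4, -1)
T2 reflect across y = 0: (4, -1) → (4, 1)
T3 translate by (0, 4): (4, 1) → (4, 5)
T4 rotate counter-clockwise with cos θ = -3/5, sin θ = -4/5: (4, 5) → (8/5, -31/5)
T5 shear: x ← x − 2·y: (8/5, -31/5) → (14, -31/5)
T6 shear: y ← y + 1/2·x: (14, -31/5) → (14, 4/5)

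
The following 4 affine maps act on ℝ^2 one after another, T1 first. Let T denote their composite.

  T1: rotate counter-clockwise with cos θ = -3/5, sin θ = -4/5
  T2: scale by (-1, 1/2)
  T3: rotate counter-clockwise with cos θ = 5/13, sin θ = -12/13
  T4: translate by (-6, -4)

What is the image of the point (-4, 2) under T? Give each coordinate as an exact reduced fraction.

T(p) = (-86/13, 1/13)

T1 rotate counter-clockwise with cos θ = -3/5, sin θ = -4/5: (-4, 2) → (4, 2)
T2 scale by (-1, 1/2): (4, 2) → (-4, 1)
T3 rotate counter-clockwise with cos θ = 5/13, sin θ = -12/13: (-4, 1) → (-8/13, 53/13)
T4 translate by (-6, -4): (-8/13, 53/13) → (-86/13, 1/13)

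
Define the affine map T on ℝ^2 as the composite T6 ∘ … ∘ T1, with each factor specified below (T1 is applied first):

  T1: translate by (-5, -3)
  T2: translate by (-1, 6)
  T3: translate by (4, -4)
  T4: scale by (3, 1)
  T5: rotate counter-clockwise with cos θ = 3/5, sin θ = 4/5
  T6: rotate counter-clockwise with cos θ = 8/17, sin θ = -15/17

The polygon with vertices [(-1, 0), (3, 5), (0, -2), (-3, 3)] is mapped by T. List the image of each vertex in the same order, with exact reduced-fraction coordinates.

T1 translate by (-5, -3): (-1, 0) → (-6, -3); (3, 5) → (-2, 2); (0, -2) → (-5, -5); (-3, 3) → (-8, 0)
T2 translate by (-1, 6): (-6, -3) → (-7, 3); (-2, 2) → (-3, 8); (-5, -5) → (-6, 1); (-8, 0) → (-9, 6)
T3 translate by (4, -4): (-7, 3) → (-3, -1); (-3, 8) → (1, 4); (-6, 1) → (-2, -3); (-9, 6) → (-5, 2)
T4 scale by (3, 1): (-3, -1) → (-9, -1); (1, 4) → (3, 4); (-2, -3) → (-6, -3); (-5, 2) → (-15, 2)
T5 rotate counter-clockwise with cos θ = 3/5, sin θ = 4/5: (-9, -1) → (-23/5, -39/5); (3, 4) → (-7/5, 24/5); (-6, -3) → (-6/5, -33/5); (-15, 2) → (-53/5, -54/5)
T6 rotate counter-clockwise with cos θ = 8/17, sin θ = -15/17: (-23/5, -39/5) → (-769/85, 33/85); (-7/5, 24/5) → (304/85, 297/85); (-6/5, -33/5) → (-543/85, -174/85); (-53/5, -54/5) → (-1234/85, 363/85)

image vertices: (-769/85, 33/85), (304/85, 297/85), (-543/85, -174/85), (-1234/85, 363/85)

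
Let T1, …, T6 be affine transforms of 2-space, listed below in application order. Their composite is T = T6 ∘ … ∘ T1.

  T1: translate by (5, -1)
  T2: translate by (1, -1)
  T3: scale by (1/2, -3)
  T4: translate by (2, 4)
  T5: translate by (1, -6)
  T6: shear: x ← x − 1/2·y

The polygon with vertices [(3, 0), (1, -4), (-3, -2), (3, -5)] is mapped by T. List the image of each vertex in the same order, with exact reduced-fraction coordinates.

T1 translate by (5, -1): (3, 0) → (8, -1); (1, -4) → (6, -5); (-3, -2) → (2, -3); (3, -5) → (8, -6)
T2 translate by (1, -1): (8, -1) → (9, -2); (6, -5) → (7, -6); (2, -3) → (3, -4); (8, -6) → (9, -7)
T3 scale by (1/2, -3): (9, -2) → (9/2, 6); (7, -6) → (7/2, 18); (3, -4) → (3/2, 12); (9, -7) → (9/2, 21)
T4 translate by (2, 4): (9/2, 6) → (13/2, 10); (7/2, 18) → (11/2, 22); (3/2, 12) → (7/2, 16); (9/2, 21) → (13/2, 25)
T5 translate by (1, -6): (13/2, 10) → (15/2, 4); (11/2, 22) → (13/2, 16); (7/2, 16) → (9/2, 10); (13/2, 25) → (15/2, 19)
T6 shear: x ← x − 1/2·y: (15/2, 4) → (11/2, 4); (13/2, 16) → (-3/2, 16); (9/2, 10) → (-1/2, 10); (15/2, 19) → (-2, 19)

image vertices: (11/2, 4), (-3/2, 16), (-1/2, 10), (-2, 19)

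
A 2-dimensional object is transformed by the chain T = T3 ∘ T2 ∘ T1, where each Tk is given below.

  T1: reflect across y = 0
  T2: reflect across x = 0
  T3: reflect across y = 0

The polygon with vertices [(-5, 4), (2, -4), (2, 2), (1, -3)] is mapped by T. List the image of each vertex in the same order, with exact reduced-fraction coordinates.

T1 reflect across y = 0: (-5, 4) → (-5, -4); (2, -4) → (2, 4); (2, 2) → (2, -2); (1, -3) → (1, 3)
T2 reflect across x = 0: (-5, -4) → (5, -4); (2, 4) → (-2, 4); (2, -2) → (-2, -2); (1, 3) → (-1, 3)
T3 reflect across y = 0: (5, -4) → (5, 4); (-2, 4) → (-2, -4); (-2, -2) → (-2, 2); (-1, 3) → (-1, -3)

image vertices: (5, 4), (-2, -4), (-2, 2), (-1, -3)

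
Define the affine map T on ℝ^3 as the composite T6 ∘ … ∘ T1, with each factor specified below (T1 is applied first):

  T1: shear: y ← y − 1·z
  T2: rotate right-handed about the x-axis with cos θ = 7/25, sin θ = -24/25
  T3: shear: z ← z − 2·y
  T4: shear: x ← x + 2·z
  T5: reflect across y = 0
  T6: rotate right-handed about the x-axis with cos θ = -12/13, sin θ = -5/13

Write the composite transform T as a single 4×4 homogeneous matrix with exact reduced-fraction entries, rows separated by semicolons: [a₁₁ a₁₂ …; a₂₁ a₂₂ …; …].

T = [1 -76/25 -6/25 0; 0 -106/325 189/325 0; 0 491/325 121/325 0; 0 0 0 1]

T1 = [1 0 0 0; 0 1 -1 0; 0 0 1 0; 0 0 0 1]
T2·T1 = [1 0 0 0; 0 7/25 17/25 0; 0 -24/25 31/25 0; 0 0 0 1]
T3·…·T1 = [1 0 0 0; 0 7/25 17/25 0; 0 -38/25 -3/25 0; 0 0 0 1]
T4·…·T1 = [1 -76/25 -6/25 0; 0 7/25 17/25 0; 0 -38/25 -3/25 0; 0 0 0 1]
T5·…·T1 = [1 -76/25 -6/25 0; 0 -7/25 -17/25 0; 0 -38/25 -3/25 0; 0 0 0 1]
T6·…·T1 = [1 -76/25 -6/25 0; 0 -106/325 189/325 0; 0 491/325 121/325 0; 0 0 0 1]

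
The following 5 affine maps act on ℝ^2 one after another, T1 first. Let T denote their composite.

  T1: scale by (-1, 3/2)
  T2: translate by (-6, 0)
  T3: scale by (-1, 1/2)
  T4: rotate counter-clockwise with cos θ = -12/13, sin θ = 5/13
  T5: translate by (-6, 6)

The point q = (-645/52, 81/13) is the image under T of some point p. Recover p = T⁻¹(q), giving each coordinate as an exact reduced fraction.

p = (0, 3)

T1 = [-1 0 0; 0 3/2 0; 0 0 1]
T2·T1 = [-1 0 -6; 0 3/2 0; 0 0 1]
T3·…·T1 = [1 0 6; 0 3/4 0; 0 0 1]
T4·…·T1 = [-12/13 -15/52 -72/13; 5/13 -9/13 30/13; 0 0 1]
T5·…·T1 = [-12/13 -15/52 -150/13; 5/13 -9/13 108/13; 0 0 1]
det M = 3/4; M⁻¹ = [-12/13 5/13 -180/13; -20/39 -16/13 56/13; 0 0 1]
M⁻¹ · (-645/52, 81/13)ᵀ = (0, 3)ᵀ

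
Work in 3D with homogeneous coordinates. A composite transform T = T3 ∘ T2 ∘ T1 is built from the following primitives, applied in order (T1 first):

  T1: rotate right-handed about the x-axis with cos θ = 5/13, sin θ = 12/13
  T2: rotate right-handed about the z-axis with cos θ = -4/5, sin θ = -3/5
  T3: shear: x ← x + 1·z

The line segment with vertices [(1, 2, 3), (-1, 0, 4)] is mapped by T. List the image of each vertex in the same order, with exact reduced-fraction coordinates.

T1 rotate right-handed about the x-axis with cos θ = 5/13, sin θ = 12/13: (1, 2, 3) → (1, -2, 3); (-1, 0, 4) → (-1, -48/13, 20/13)
T2 rotate right-handed about the z-axis with cos θ = -4/5, sin θ = -3/5: (1, -2, 3) → (-2, 1, 3); (-1, -48/13, 20/13) → (-92/65, 231/65, 20/13)
T3 shear: x ← x + 1·z: (-2, 1, 3) → (1, 1, 3); (-92/65, 231/65, 20/13) → (8/65, 231/65, 20/13)

image vertices: (1, 1, 3), (8/65, 231/65, 20/13)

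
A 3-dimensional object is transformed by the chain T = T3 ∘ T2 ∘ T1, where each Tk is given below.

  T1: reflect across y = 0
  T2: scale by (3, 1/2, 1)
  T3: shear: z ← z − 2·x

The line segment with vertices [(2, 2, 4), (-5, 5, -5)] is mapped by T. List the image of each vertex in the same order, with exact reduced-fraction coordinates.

image vertices: (6, -1, -8), (-15, -5/2, 25)

T1 reflect across y = 0: (2, 2, 4) → (2, -2, 4); (-5, 5, -5) → (-5, -5, -5)
T2 scale by (3, 1/2, 1): (2, -2, 4) → (6, -1, 4); (-5, -5, -5) → (-15, -5/2, -5)
T3 shear: z ← z − 2·x: (6, -1, 4) → (6, -1, -8); (-15, -5/2, -5) → (-15, -5/2, 25)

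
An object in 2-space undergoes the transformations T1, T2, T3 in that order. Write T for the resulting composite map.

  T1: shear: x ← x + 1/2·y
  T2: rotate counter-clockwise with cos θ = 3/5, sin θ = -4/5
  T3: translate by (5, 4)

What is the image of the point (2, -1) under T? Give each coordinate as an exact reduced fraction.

T1 shear: x ← x + 1/2·y: (2, -1) → (3/2, -1)
T2 rotate counter-clockwise with cos θ = 3/5, sin θ = -4/5: (3/2, -1) → (1/10, -9/5)
T3 translate by (5, 4): (1/10, -9/5) → (51/10, 11/5)

T(p) = (51/10, 11/5)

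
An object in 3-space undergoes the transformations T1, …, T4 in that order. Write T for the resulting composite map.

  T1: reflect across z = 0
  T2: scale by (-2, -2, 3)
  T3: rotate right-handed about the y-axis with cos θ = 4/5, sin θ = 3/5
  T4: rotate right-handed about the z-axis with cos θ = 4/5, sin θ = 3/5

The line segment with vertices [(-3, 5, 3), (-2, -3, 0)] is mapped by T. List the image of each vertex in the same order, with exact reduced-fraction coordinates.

image vertices: (138/25, -209/25, -54/5), (-26/25, 168/25, -12/5)

T1 reflect across z = 0: (-3, 5, 3) → (-3, 5, -3); (-2, -3, 0) → (-2, -3, 0)
T2 scale by (-2, -2, 3): (-3, 5, -3) → (6, -10, -9); (-2, -3, 0) → (4, 6, 0)
T3 rotate right-handed about the y-axis with cos θ = 4/5, sin θ = 3/5: (6, -10, -9) → (-3/5, -10, -54/5); (4, 6, 0) → (16/5, 6, -12/5)
T4 rotate right-handed about the z-axis with cos θ = 4/5, sin θ = 3/5: (-3/5, -10, -54/5) → (138/25, -209/25, -54/5); (16/5, 6, -12/5) → (-26/25, 168/25, -12/5)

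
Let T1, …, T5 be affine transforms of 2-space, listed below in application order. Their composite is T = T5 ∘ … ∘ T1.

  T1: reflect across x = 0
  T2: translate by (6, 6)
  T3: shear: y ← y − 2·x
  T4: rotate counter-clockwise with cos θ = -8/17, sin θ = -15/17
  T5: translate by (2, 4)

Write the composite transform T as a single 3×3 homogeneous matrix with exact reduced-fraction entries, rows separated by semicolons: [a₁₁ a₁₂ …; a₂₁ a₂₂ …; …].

T = [38/17 15/17 -104/17; -1/17 -8/17 26/17; 0 0 1]

T1 = [-1 0 0; 0 1 0; 0 0 1]
T2·T1 = [-1 0 6; 0 1 6; 0 0 1]
T3·…·T1 = [-1 0 6; 2 1 -6; 0 0 1]
T4·…·T1 = [38/17 15/17 -138/17; -1/17 -8/17 -42/17; 0 0 1]
T5·…·T1 = [38/17 15/17 -104/17; -1/17 -8/17 26/17; 0 0 1]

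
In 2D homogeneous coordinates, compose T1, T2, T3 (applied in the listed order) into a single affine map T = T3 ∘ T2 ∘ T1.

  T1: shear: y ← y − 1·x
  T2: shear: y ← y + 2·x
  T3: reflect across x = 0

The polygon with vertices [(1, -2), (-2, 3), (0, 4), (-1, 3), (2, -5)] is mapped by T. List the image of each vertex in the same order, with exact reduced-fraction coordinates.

image vertices: (-1, -1), (2, 1), (0, 4), (1, 2), (-2, -3)

T1 shear: y ← y − 1·x: (1, -2) → (1, -3); (-2, 3) → (-2, 5); (0, 4) → (0, 4); (-1, 3) → (-1, 4); (2, -5) → (2, -7)
T2 shear: y ← y + 2·x: (1, -3) → (1, -1); (-2, 5) → (-2, 1); (0, 4) → (0, 4); (-1, 4) → (-1, 2); (2, -7) → (2, -3)
T3 reflect across x = 0: (1, -1) → (-1, -1); (-2, 1) → (2, 1); (0, 4) → (0, 4); (-1, 2) → (1, 2); (2, -3) → (-2, -3)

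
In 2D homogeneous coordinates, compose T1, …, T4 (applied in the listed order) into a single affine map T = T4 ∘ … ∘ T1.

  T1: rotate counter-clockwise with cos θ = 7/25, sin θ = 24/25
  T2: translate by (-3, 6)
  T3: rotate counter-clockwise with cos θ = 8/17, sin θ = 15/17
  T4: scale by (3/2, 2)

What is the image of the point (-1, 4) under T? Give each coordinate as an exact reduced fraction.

T(p) = (-5601/425, -2876/425)

T1 rotate counter-clockwise with cos θ = 7/25, sin θ = 24/25: (-1, 4) → (-103/25, 4/25)
T2 translate by (-3, 6): (-103/25, 4/25) → (-178/25, 154/25)
T3 rotate counter-clockwise with cos θ = 8/17, sin θ = 15/17: (-178/25, 154/25) → (-3734/425, -1438/425)
T4 scale by (3/2, 2): (-3734/425, -1438/425) → (-5601/425, -2876/425)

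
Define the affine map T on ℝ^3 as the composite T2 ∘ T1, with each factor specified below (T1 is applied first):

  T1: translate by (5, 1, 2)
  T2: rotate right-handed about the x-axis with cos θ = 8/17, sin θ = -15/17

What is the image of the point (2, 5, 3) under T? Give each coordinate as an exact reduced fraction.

T(p) = (7, 123/17, -50/17)

T1 translate by (5, 1, 2): (2, 5, 3) → (7, 6, 5)
T2 rotate right-handed about the x-axis with cos θ = 8/17, sin θ = -15/17: (7, 6, 5) → (7, 123/17, -50/17)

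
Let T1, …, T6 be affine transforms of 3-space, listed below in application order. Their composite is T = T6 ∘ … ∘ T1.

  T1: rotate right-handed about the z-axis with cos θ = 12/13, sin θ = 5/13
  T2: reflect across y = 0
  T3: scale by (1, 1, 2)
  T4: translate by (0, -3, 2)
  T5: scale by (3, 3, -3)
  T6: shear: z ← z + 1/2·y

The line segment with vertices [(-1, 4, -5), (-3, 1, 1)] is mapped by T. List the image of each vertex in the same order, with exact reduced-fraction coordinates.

T1 rotate right-handed about the z-axis with cos θ = 12/13, sin θ = 5/13: (-1, 4, -5) → (-32/13, 43/13, -5); (-3, 1, 1) → (-41/13, -3/13, 1)
T2 reflect across y = 0: (-32/13, 43/13, -5) → (-32/13, -43/13, -5); (-41/13, -3/13, 1) → (-41/13, 3/13, 1)
T3 scale by (1, 1, 2): (-32/13, -43/13, -5) → (-32/13, -43/13, -10); (-41/13, 3/13, 1) → (-41/13, 3/13, 2)
T4 translate by (0, -3, 2): (-32/13, -43/13, -10) → (-32/13, -82/13, -8); (-41/13, 3/13, 2) → (-41/13, -36/13, 4)
T5 scale by (3, 3, -3): (-32/13, -82/13, -8) → (-96/13, -246/13, 24); (-41/13, -36/13, 4) → (-123/13, -108/13, -12)
T6 shear: z ← z + 1/2·y: (-96/13, -246/13, 24) → (-96/13, -246/13, 189/13); (-123/13, -108/13, -12) → (-123/13, -108/13, -210/13)

image vertices: (-96/13, -246/13, 189/13), (-123/13, -108/13, -210/13)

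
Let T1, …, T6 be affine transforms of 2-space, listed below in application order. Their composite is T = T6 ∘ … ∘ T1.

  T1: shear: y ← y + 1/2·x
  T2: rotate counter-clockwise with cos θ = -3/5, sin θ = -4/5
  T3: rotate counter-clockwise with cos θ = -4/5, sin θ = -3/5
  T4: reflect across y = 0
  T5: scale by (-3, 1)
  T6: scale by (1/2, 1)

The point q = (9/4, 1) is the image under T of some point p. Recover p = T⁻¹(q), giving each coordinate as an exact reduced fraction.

p = (-1, 2)

T1 = [1 0 0; 1/2 1 0; 0 0 1]
T2·T1 = [-1/5 4/5 0; -11/10 -3/5 0; 0 0 1]
T3·…·T1 = [-1/2 -1 0; 1 0 0; 0 0 1]
T4·…·T1 = [-1/2 -1 0; -1 0 0; 0 0 1]
T5·…·T1 = [3/2 3 0; -1 0 0; 0 0 1]
T6·…·T1 = [3/4 3/2 0; -1 0 0; 0 0 1]
det M = 3/2; M⁻¹ = [0 -1 0; 2/3 1/2 0; 0 0 1]
M⁻¹ · (9/4, 1)ᵀ = (-1, 2)ᵀ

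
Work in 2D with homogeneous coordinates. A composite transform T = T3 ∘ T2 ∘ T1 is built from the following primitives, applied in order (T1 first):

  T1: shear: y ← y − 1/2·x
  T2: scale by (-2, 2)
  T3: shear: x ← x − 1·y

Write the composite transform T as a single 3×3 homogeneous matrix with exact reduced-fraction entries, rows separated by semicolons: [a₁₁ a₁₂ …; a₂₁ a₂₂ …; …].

T1 = [1 0 0; -1/2 1 0; 0 0 1]
T2·T1 = [-2 0 0; -1 2 0; 0 0 1]
T3·…·T1 = [-1 -2 0; -1 2 0; 0 0 1]

T = [-1 -2 0; -1 2 0; 0 0 1]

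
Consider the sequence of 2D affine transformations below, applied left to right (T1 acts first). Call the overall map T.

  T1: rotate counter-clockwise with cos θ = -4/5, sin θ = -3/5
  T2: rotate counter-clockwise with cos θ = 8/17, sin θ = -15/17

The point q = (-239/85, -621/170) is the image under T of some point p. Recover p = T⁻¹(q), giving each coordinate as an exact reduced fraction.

p = (1, 9/2)

T1 = [-4/5 3/5 0; -3/5 -4/5 0; 0 0 1]
T2·T1 = [-77/85 -36/85 0; 36/85 -77/85 0; 0 0 1]
det M = 1; M⁻¹ = [-77/85 36/85 0; -36/85 -77/85 0; 0 0 1]
M⁻¹ · (-239/85, -621/170)ᵀ = (1, 9/2)ᵀ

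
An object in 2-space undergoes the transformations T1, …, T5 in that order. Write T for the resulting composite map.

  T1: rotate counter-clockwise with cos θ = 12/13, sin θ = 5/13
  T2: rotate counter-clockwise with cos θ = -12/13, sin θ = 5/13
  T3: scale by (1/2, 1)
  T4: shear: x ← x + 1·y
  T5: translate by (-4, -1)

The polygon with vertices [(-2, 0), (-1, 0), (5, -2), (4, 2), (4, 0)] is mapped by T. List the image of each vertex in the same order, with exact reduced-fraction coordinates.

T1 rotate counter-clockwise with cos θ = 12/13, sin θ = 5/13: (-2, 0) → (-24/13, -10/13); (-1, 0) → (-12/13, -5/13); (5, -2) → (70/13, 1/13); (4, 2) → (38/13, 44/13); (4, 0) → (48/13, 20/13)
T2 rotate counter-clockwise with cos θ = -12/13, sin θ = 5/13: (-24/13, -10/13) → (2, 0); (-12/13, -5/13) → (1, 0); (70/13, 1/13) → (-5, 2); (38/13, 44/13) → (-4, -2); (48/13, 20/13) → (-4, 0)
T3 scale by (1/2, 1): (2, 0) → (1, 0); (1, 0) → (1/2, 0); (-5, 2) → (-5/2, 2); (-4, -2) → (-2, -2); (-4, 0) → (-2, 0)
T4 shear: x ← x + 1·y: (1, 0) → (1, 0); (1/2, 0) → (1/2, 0); (-5/2, 2) → (-1/2, 2); (-2, -2) → (-4, -2); (-2, 0) → (-2, 0)
T5 translate by (-4, -1): (1, 0) → (-3, -1); (1/2, 0) → (-7/2, -1); (-1/2, 2) → (-9/2, 1); (-4, -2) → (-8, -3); (-2, 0) → (-6, -1)

image vertices: (-3, -1), (-7/2, -1), (-9/2, 1), (-8, -3), (-6, -1)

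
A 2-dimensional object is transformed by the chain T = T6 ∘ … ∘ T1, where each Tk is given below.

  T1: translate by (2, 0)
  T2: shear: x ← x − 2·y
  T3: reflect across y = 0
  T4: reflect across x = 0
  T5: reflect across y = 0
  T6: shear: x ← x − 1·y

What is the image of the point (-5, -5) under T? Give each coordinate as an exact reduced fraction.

T(p) = (-2, -5)

T1 translate by (2, 0): (-5, -5) → (-3, -5)
T2 shear: x ← x − 2·y: (-3, -5) → (7, -5)
T3 reflect across y = 0: (7, -5) → (7, 5)
T4 reflect across x = 0: (7, 5) → (-7, 5)
T5 reflect across y = 0: (-7, 5) → (-7, -5)
T6 shear: x ← x − 1·y: (-7, -5) → (-2, -5)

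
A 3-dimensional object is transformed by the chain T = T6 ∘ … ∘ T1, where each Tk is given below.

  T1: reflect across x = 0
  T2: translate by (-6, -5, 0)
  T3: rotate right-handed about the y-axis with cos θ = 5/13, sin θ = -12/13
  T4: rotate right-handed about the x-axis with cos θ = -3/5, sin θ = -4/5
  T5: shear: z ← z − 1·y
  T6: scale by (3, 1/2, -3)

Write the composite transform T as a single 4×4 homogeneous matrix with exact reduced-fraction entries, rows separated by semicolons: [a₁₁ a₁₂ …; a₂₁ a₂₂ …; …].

T = [-15/13 0 -36/13 -90/13; -24/65 -3/10 2/13 -93/130; -252/65 3/5 21/13 -1707/65; 0 0 0 1]

T1 = [-1 0 0 0; 0 1 0 0; 0 0 1 0; 0 0 0 1]
T2·T1 = [-1 0 0 -6; 0 1 0 -5; 0 0 1 0; 0 0 0 1]
T3·…·T1 = [-5/13 0 -12/13 -30/13; 0 1 0 -5; -12/13 0 5/13 -72/13; 0 0 0 1]
T4·…·T1 = [-5/13 0 -12/13 -30/13; -48/65 -3/5 4/13 -93/65; 36/65 -4/5 -3/13 476/65; 0 0 0 1]
T5·…·T1 = [-5/13 0 -12/13 -30/13; -48/65 -3/5 4/13 -93/65; 84/65 -1/5 -7/13 569/65; 0 0 0 1]
T6·…·T1 = [-15/13 0 -36/13 -90/13; -24/65 -3/10 2/13 -93/130; -252/65 3/5 21/13 -1707/65; 0 0 0 1]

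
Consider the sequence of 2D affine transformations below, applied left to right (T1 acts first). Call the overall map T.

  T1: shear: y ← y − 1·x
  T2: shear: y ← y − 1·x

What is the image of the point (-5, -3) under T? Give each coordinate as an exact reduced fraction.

T1 shear: y ← y − 1·x: (-5, -3) → (-5, 2)
T2 shear: y ← y − 1·x: (-5, 2) → (-5, 7)

T(p) = (-5, 7)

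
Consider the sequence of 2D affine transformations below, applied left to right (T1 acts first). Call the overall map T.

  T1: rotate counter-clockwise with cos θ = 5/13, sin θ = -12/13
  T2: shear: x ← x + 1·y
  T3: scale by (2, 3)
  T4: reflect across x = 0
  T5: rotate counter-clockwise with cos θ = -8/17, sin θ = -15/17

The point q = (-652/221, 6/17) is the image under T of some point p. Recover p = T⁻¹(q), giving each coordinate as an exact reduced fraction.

T1 = [5/13 12/13 0; -12/13 5/13 0; 0 0 1]
T2·T1 = [-7/13 17/13 0; -12/13 5/13 0; 0 0 1]
T3·…·T1 = [-14/13 34/13 0; -36/13 15/13 0; 0 0 1]
T4·…·T1 = [14/13 -34/13 0; -36/13 15/13 0; 0 0 1]
T5·…·T1 = [-652/221 497/221 0; 6/17 30/17 0; 0 0 1]
det M = -6; M⁻¹ = [-5/17 497/1326 0; 1/17 326/663 0; 0 0 1]
M⁻¹ · (-652/221, 6/17)ᵀ = (1, 0)ᵀ

p = (1, 0)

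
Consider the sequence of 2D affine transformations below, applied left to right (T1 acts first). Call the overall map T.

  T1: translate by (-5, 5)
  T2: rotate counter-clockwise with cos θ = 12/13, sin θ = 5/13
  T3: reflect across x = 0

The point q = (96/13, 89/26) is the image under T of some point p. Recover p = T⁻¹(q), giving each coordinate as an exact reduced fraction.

p = (-1/2, 1)

T1 = [1 0 -5; 0 1 5; 0 0 1]
T2·T1 = [12/13 -5/13 -85/13; 5/13 12/13 35/13; 0 0 1]
T3·…·T1 = [-12/13 5/13 85/13; 5/13 12/13 35/13; 0 0 1]
det M = -1; M⁻¹ = [-12/13 5/13 5; 5/13 12/13 -5; 0 0 1]
M⁻¹ · (96/13, 89/26)ᵀ = (-1/2, 1)ᵀ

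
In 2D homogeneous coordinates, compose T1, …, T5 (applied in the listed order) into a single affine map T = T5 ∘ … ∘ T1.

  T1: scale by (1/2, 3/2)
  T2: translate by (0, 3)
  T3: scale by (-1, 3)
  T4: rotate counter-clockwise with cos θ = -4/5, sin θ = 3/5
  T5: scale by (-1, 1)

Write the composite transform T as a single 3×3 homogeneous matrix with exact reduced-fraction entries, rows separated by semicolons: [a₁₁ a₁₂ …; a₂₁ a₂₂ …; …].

T = [-2/5 27/10 27/5; -3/10 -18/5 -36/5; 0 0 1]

T1 = [1/2 0 0; 0 3/2 0; 0 0 1]
T2·T1 = [1/2 0 0; 0 3/2 3; 0 0 1]
T3·…·T1 = [-1/2 0 0; 0 9/2 9; 0 0 1]
T4·…·T1 = [2/5 -27/10 -27/5; -3/10 -18/5 -36/5; 0 0 1]
T5·…·T1 = [-2/5 27/10 27/5; -3/10 -18/5 -36/5; 0 0 1]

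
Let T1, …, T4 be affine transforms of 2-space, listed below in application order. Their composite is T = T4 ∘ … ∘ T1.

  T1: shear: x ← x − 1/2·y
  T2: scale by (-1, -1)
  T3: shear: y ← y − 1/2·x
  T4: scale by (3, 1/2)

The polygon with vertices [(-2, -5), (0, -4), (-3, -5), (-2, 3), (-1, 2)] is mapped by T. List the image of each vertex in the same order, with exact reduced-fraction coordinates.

image vertices: (-3/2, 21/8), (-6, 5/2), (3/2, 19/8), (21/2, -19/8), (6, -3/2)

T1 shear: x ← x − 1/2·y: (-2, -5) → (1/2, -5); (0, -4) → (2, -4); (-3, -5) → (-1/2, -5); (-2, 3) → (-7/2, 3); (-1, 2) → (-2, 2)
T2 scale by (-1, -1): (1/2, -5) → (-1/2, 5); (2, -4) → (-2, 4); (-1/2, -5) → (1/2, 5); (-7/2, 3) → (7/2, -3); (-2, 2) → (2, -2)
T3 shear: y ← y − 1/2·x: (-1/2, 5) → (-1/2, 21/4); (-2, 4) → (-2, 5); (1/2, 5) → (1/2, 19/4); (7/2, -3) → (7/2, -19/4); (2, -2) → (2, -3)
T4 scale by (3, 1/2): (-1/2, 21/4) → (-3/2, 21/8); (-2, 5) → (-6, 5/2); (1/2, 19/4) → (3/2, 19/8); (7/2, -19/4) → (21/2, -19/8); (2, -3) → (6, -3/2)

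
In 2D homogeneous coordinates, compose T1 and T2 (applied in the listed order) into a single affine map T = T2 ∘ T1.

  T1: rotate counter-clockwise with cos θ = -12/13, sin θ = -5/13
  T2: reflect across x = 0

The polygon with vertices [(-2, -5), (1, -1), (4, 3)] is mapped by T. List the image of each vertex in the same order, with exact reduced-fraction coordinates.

image vertices: (1/13, 70/13), (17/13, 7/13), (33/13, -56/13)

T1 rotate counter-clockwise with cos θ = -12/13, sin θ = -5/13: (-2, -5) → (-1/13, 70/13); (1, -1) → (-17/13, 7/13); (4, 3) → (-33/13, -56/13)
T2 reflect across x = 0: (-1/13, 70/13) → (1/13, 70/13); (-17/13, 7/13) → (17/13, 7/13); (-33/13, -56/13) → (33/13, -56/13)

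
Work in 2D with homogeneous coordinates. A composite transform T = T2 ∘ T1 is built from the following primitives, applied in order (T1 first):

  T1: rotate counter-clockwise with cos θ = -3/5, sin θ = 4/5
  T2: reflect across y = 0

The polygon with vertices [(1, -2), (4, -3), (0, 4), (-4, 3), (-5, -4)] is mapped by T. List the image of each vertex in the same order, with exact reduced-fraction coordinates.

image vertices: (1, -2), (0, -5), (-16/5, 12/5), (0, 5), (31/5, 8/5)

T1 rotate counter-clockwise with cos θ = -3/5, sin θ = 4/5: (1, -2) → (1, 2); (4, -3) → (0, 5); (0, 4) → (-16/5, -12/5); (-4, 3) → (0, -5); (-5, -4) → (31/5, -8/5)
T2 reflect across y = 0: (1, 2) → (1, -2); (0, 5) → (0, -5); (-16/5, -12/5) → (-16/5, 12/5); (0, -5) → (0, 5); (31/5, -8/5) → (31/5, 8/5)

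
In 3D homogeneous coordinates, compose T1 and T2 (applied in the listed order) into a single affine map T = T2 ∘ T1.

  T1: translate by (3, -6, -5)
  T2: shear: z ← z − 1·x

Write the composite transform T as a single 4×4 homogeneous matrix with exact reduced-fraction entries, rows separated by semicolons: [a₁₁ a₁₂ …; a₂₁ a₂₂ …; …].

T1 = [1 0 0 3; 0 1 0 -6; 0 0 1 -5; 0 0 0 1]
T2·T1 = [1 0 0 3; 0 1 0 -6; -1 0 1 -8; 0 0 0 1]

T = [1 0 0 3; 0 1 0 -6; -1 0 1 -8; 0 0 0 1]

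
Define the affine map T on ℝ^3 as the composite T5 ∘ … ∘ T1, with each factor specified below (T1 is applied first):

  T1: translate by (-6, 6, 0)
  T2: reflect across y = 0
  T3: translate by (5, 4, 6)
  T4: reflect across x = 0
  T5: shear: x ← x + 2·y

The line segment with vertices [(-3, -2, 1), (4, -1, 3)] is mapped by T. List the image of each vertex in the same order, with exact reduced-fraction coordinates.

image vertices: (4, 0, 7), (-5, -1, 9)

T1 translate by (-6, 6, 0): (-3, -2, 1) → (-9, 4, 1); (4, -1, 3) → (-2, 5, 3)
T2 reflect across y = 0: (-9, 4, 1) → (-9, -4, 1); (-2, 5, 3) → (-2, -5, 3)
T3 translate by (5, 4, 6): (-9, -4, 1) → (-4, 0, 7); (-2, -5, 3) → (3, -1, 9)
T4 reflect across x = 0: (-4, 0, 7) → (4, 0, 7); (3, -1, 9) → (-3, -1, 9)
T5 shear: x ← x + 2·y: (4, 0, 7) → (4, 0, 7); (-3, -1, 9) → (-5, -1, 9)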